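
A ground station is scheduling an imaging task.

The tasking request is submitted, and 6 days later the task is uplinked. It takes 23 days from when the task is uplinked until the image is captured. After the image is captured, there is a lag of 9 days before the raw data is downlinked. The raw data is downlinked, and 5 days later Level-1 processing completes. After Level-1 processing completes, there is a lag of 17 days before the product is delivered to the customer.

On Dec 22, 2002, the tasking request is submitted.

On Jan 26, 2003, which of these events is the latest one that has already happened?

The image is captured

The tasking request is submitted: Dec 22, 2002.
The task is uplinked: Dec 22, 2002 + 6 days = Dec 28, 2002.
The image is captured: Dec 28, 2002 + 23 days = Jan 20, 2003.
The raw data is downlinked: Jan 20, 2003 + 9 days = Jan 29, 2003.
Level-1 processing completes: Jan 29, 2003 + 5 days = Feb 3, 2003.
The product is delivered to the customer: Feb 3, 2003 + 17 days = Feb 20, 2003.
Jan 26, 2003 falls between when the image is captured (Jan 20, 2003) and when the raw data is downlinked (Jan 29, 2003).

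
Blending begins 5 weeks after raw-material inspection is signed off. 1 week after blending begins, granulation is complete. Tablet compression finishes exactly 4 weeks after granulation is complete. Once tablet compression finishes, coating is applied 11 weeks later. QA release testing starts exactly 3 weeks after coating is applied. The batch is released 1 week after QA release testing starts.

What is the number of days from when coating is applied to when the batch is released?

Causal path: coating is applied → QA release testing starts → the batch is released.
Total delay along the path: 3 + 1 weeks = 4 weeks = 28 days.

28 days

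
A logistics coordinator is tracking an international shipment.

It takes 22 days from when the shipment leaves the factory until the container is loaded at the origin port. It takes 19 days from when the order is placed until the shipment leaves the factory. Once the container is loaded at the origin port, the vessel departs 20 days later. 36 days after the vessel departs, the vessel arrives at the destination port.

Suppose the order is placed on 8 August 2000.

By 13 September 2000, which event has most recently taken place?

The order is placed: Aug 8, 2000.
The shipment leaves the factory: Aug 8, 2000 + 19 days = Aug 27, 2000.
The container is loaded at the origin port: Aug 27, 2000 + 22 days = Sep 18, 2000.
The vessel departs: Sep 18, 2000 + 20 days = Oct 8, 2000.
The vessel arrives at the destination port: Oct 8, 2000 + 36 days = Nov 13, 2000.
Sep 13, 2000 falls between when the shipment leaves the factory (Aug 27, 2000) and when the container is loaded at the origin port (Sep 18, 2000).

The shipment leaves the factory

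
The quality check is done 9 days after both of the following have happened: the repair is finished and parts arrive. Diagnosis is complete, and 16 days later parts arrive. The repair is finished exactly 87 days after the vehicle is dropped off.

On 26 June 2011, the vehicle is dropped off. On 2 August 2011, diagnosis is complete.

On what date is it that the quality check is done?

30 September 2011

The vehicle is dropped off: Jun 26, 2011.
The repair is finished: Jun 26, 2011 + 87 days = Sep 21, 2011.
Diagnosis is complete: Aug 2, 2011.
Parts arrive: Aug 2, 2011 + 16 days = Aug 18, 2011.
Both prerequisites met — the repair is finished (Sep 21, 2011), parts arrive (Aug 18, 2011); the later is Sep 21, 2011.
The quality check is done: Sep 21, 2011 + 9 days = Sep 30, 2011.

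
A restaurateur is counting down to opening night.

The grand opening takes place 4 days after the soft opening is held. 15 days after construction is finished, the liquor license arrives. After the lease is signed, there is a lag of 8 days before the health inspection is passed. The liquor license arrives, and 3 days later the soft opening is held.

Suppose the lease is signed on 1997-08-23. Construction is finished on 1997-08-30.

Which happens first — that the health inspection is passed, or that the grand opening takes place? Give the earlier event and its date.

The health inspection is passed — 1997-08-31

The lease is signed: Aug 23, 1997.
The health inspection is passed: Aug 23, 1997 + 8 days = Aug 31, 1997.
Construction is finished: Aug 30, 1997.
The liquor license arrives: Aug 30, 1997 + 15 days = Sep 14, 1997.
The soft opening is held: Sep 14, 1997 + 3 days = Sep 17, 1997.
The grand opening takes place: Sep 17, 1997 + 4 days = Sep 21, 1997.
Comparing: the health inspection is passed on Aug 31, 1997 vs the grand opening takes place on Sep 21, 1997. Earlier: the health inspection is passed.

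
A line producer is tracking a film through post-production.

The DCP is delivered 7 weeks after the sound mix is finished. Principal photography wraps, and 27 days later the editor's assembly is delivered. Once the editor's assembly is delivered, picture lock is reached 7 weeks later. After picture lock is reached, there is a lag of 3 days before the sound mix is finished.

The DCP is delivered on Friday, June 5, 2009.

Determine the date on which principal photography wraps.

Wednesday, January 28, 2009

The DCP is delivered: Jun 5, 2009.
The sound mix is finished: Jun 5, 2009 − 7 weeks = Apr 17, 2009.
Picture lock is reached: Apr 17, 2009 − 3 days = Apr 14, 2009.
The editor's assembly is delivered: Apr 14, 2009 − 7 weeks = Feb 24, 2009.
Principal photography wraps: Feb 24, 2009 − 27 days = Jan 28, 2009.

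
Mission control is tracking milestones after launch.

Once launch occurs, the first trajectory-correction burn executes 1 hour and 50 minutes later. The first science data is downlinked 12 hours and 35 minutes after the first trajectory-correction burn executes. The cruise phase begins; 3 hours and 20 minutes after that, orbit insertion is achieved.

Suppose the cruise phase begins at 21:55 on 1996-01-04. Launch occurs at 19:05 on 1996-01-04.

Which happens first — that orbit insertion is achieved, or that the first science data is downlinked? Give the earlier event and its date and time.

Orbit insertion is achieved — 01:15 on 1996-01-05

The cruise phase begins: 21:55 Jan 4, 1996.
Orbit insertion is achieved: 21:55 Jan 4, 1996 + 3h20m = 01:15 Jan 5, 1996.
Launch occurs: 19:05 Jan 4, 1996.
The first trajectory-correction burn executes: 19:05 Jan 4, 1996 + 1h50m = 20:55 Jan 4, 1996.
The first science data is downlinked: 20:55 Jan 4, 1996 + 12h35m = 09:30 Jan 5, 1996.
Comparing: orbit insertion is achieved at 01:15 Jan 5, 1996 vs the first science data is downlinked at 09:30 Jan 5, 1996. Earlier: orbit insertion is achieved.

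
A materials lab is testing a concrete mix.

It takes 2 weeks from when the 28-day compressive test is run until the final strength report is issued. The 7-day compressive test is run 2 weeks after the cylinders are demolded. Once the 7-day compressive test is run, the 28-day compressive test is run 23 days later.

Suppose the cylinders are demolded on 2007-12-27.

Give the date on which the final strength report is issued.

2008-02-16

The cylinders are demolded: Dec 27, 2007.
The 7-day compressive test is run: Dec 27, 2007 + 2 weeks = Jan 10, 2008.
The 28-day compressive test is run: Jan 10, 2008 + 23 days = Feb 2, 2008.
The final strength report is issued: Feb 2, 2008 + 2 weeks = Feb 16, 2008.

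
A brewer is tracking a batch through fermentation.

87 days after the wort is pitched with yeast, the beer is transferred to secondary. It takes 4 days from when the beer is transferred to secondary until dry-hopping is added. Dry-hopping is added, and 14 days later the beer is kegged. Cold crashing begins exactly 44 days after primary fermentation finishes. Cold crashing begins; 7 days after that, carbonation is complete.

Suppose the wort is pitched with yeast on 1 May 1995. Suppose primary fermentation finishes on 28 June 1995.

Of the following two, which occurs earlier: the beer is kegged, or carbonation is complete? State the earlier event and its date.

The wort is pitched with yeast: May 1, 1995.
The beer is transferred to secondary: May 1, 1995 + 87 days = Jul 27, 1995.
Dry-hopping is added: Jul 27, 1995 + 4 days = Jul 31, 1995.
The beer is kegged: Jul 31, 1995 + 14 days = Aug 14, 1995.
Primary fermentation finishes: Jun 28, 1995.
Cold crashing begins: Jun 28, 1995 + 44 days = Aug 11, 1995.
Carbonation is complete: Aug 11, 1995 + 7 days = Aug 18, 1995.
Comparing: the beer is kegged on Aug 14, 1995 vs carbonation is complete on Aug 18, 1995. Earlier: the beer is kegged.

The beer is kegged — 14 August 1995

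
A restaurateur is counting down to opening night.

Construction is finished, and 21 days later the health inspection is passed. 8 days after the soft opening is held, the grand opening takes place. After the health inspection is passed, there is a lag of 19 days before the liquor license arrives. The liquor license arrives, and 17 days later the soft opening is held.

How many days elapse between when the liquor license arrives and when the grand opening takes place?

Causal path: the liquor license arrives → the soft opening is held → the grand opening takes place.
Total delay along the path: 17 + 8 = 25 days.

25 days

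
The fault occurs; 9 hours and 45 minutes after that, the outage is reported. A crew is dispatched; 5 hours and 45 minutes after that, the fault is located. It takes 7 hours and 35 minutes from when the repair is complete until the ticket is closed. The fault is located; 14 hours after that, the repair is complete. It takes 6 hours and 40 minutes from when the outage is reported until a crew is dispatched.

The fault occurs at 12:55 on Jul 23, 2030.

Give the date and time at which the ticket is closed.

08:40 on Jul 25, 2030

The fault occurs: 12:55 Jul 23, 2030.
The outage is reported: 12:55 Jul 23, 2030 + 9h45m = 22:40 Jul 23, 2030.
A crew is dispatched: 22:40 Jul 23, 2030 + 6h40m = 05:20 Jul 24, 2030.
The fault is located: 05:20 Jul 24, 2030 + 5h45m = 11:05 Jul 24, 2030.
The repair is complete: 11:05 Jul 24, 2030 + 14h = 01:05 Jul 25, 2030.
The ticket is closed: 01:05 Jul 25, 2030 + 7h35m = 08:40 Jul 25, 2030.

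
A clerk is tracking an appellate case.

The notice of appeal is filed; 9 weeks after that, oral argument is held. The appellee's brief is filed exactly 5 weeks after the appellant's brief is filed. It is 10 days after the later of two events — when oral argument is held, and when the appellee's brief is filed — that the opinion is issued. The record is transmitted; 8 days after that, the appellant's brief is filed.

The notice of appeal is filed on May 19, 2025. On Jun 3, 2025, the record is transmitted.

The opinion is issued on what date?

Jul 31, 2025

The notice of appeal is filed: May 19, 2025.
Oral argument is held: May 19, 2025 + 9 weeks = Jul 21, 2025.
The record is transmitted: Jun 3, 2025.
The appellant's brief is filed: Jun 3, 2025 + 8 days = Jun 11, 2025.
The appellee's brief is filed: Jun 11, 2025 + 5 weeks = Jul 16, 2025.
Both prerequisites met — oral argument is held (Jul 21, 2025), the appellee's brief is filed (Jul 16, 2025); the later is Jul 21, 2025.
The opinion is issued: Jul 21, 2025 + 10 days = Jul 31, 2025.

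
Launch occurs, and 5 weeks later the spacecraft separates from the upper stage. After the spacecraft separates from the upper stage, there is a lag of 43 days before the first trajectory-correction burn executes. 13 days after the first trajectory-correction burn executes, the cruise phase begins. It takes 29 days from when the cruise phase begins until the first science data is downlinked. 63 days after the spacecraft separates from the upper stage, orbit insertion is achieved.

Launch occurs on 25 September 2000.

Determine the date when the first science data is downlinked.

23 January 2001

Launch occurs: Sep 25, 2000.
The spacecraft separates from the upper stage: Sep 25, 2000 + 5 weeks = Oct 30, 2000.
The first trajectory-correction burn executes: Oct 30, 2000 + 43 days = Dec 12, 2000.
The cruise phase begins: Dec 12, 2000 + 13 days = Dec 25, 2000.
The first science data is downlinked: Dec 25, 2000 + 29 days = Jan 23, 2001.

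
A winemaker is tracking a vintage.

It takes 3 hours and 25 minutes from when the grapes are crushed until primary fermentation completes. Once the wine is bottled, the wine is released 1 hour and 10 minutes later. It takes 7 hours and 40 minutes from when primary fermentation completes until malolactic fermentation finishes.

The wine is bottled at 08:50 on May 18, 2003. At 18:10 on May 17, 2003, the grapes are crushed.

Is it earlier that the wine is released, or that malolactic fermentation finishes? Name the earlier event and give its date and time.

The wine is bottled: 08:50 May 18, 2003.
The wine is released: 08:50 May 18, 2003 + 1h10m = 10:00 May 18, 2003.
The grapes are crushed: 18:10 May 17, 2003.
Primary fermentation completes: 18:10 May 17, 2003 + 3h25m = 21:35 May 17, 2003.
Malolactic fermentation finishes: 21:35 May 17, 2003 + 7h40m = 05:15 May 18, 2003.
Comparing: the wine is released at 10:00 May 18, 2003 vs malolactic fermentation finishes at 05:15 May 18, 2003. Earlier: malolactic fermentation finishes.

Malolactic fermentation finishes — 05:15 on May 18, 2003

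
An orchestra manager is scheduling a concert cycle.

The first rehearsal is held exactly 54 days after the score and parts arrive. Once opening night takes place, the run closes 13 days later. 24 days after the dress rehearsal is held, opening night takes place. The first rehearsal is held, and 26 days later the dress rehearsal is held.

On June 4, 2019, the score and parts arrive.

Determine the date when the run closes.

The score and parts arrive: Jun 4, 2019.
The first rehearsal is held: Jun 4, 2019 + 54 days = Jul 28, 2019.
The dress rehearsal is held: Jul 28, 2019 + 26 days = Aug 23, 2019.
Opening night takes place: Aug 23, 2019 + 24 days = Sep 16, 2019.
The run closes: Sep 16, 2019 + 13 days = Sep 29, 2019.

September 29, 2019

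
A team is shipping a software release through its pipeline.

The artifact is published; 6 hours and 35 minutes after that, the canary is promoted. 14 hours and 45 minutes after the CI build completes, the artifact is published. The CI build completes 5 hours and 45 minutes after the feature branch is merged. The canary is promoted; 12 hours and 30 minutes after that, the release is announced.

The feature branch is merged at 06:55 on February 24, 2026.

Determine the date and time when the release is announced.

The feature branch is merged: 06:55 Feb 24, 2026.
The CI build completes: 06:55 Feb 24, 2026 + 5h45m = 12:40 Feb 24, 2026.
The artifact is published: 12:40 Feb 24, 2026 + 14h45m = 03:25 Feb 25, 2026.
The canary is promoted: 03:25 Feb 25, 2026 + 6h35m = 10:00 Feb 25, 2026.
The release is announced: 10:00 Feb 25, 2026 + 12h30m = 22:30 Feb 25, 2026.

22:30 on February 25, 2026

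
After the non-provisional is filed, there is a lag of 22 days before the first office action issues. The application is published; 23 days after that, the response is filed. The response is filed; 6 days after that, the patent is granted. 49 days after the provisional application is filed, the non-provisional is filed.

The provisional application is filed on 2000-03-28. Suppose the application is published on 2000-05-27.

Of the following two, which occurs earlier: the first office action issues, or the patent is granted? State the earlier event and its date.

The first office action issues — 2000-06-07

The provisional application is filed: Mar 28, 2000.
The non-provisional is filed: Mar 28, 2000 + 49 days = May 16, 2000.
The first office action issues: May 16, 2000 + 22 days = Jun 7, 2000.
The application is published: May 27, 2000.
The response is filed: May 27, 2000 + 23 days = Jun 19, 2000.
The patent is granted: Jun 19, 2000 + 6 days = Jun 25, 2000.
Comparing: the first office action issues on Jun 7, 2000 vs the patent is granted on Jun 25, 2000. Earlier: the first office action issues.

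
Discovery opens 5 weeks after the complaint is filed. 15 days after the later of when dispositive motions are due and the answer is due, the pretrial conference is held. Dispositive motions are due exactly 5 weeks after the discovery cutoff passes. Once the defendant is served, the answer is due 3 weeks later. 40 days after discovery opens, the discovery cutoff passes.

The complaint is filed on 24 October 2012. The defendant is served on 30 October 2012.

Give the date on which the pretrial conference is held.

26 February 2013

The complaint is filed: Oct 24, 2012.
Discovery opens: Oct 24, 2012 + 5 weeks = Nov 28, 2012.
The discovery cutoff passes: Nov 28, 2012 + 40 days = Jan 7, 2013.
Dispositive motions are due: Jan 7, 2013 + 5 weeks = Feb 11, 2013.
The defendant is served: Oct 30, 2012.
The answer is due: Oct 30, 2012 + 3 weeks = Nov 20, 2012.
Both prerequisites met — dispositive motions are due (Feb 11, 2013), the answer is due (Nov 20, 2012); the later is Feb 11, 2013.
The pretrial conference is held: Feb 11, 2013 + 15 days = Feb 26, 2013.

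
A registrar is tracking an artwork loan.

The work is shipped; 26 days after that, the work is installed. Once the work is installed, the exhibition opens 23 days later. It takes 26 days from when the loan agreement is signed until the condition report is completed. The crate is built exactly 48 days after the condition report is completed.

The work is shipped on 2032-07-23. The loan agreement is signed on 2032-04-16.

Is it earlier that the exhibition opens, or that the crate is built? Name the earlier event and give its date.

The crate is built — 2032-06-29

The work is shipped: Jul 23, 2032.
The work is installed: Jul 23, 2032 + 26 days = Aug 18, 2032.
The exhibition opens: Aug 18, 2032 + 23 days = Sep 10, 2032.
The loan agreement is signed: Apr 16, 2032.
The condition report is completed: Apr 16, 2032 + 26 days = May 12, 2032.
The crate is built: May 12, 2032 + 48 days = Jun 29, 2032.
Comparing: the exhibition opens on Sep 10, 2032 vs the crate is built on Jun 29, 2032. Earlier: the crate is built.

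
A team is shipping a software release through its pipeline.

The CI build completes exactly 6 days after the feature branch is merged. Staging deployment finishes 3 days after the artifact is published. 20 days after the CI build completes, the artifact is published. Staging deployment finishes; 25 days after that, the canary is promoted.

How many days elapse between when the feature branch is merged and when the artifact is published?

26 days

Causal path: the feature branch is merged → the CI build completes → the artifact is published.
Total delay along the path: 6 + 20 = 26 days.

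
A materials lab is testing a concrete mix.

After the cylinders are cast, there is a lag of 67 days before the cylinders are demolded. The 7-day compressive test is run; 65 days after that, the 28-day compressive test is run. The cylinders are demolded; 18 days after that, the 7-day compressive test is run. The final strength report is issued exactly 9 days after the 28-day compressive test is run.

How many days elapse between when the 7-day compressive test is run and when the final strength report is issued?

Causal path: the 7-day compressive test is run → the 28-day compressive test is run → the final strength report is issued.
Total delay along the path: 65 + 9 = 74 days.

74 days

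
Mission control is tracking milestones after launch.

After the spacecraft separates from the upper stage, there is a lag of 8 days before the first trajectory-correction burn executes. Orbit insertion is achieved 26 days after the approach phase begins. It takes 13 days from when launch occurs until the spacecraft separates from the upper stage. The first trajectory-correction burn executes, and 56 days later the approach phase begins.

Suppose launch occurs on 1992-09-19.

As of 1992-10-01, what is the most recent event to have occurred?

Launch occurs: Sep 19, 1992.
The spacecraft separates from the upper stage: Sep 19, 1992 + 13 days = Oct 2, 1992.
The first trajectory-correction burn executes: Oct 2, 1992 + 8 days = Oct 10, 1992.
The approach phase begins: Oct 10, 1992 + 56 days = Dec 5, 1992.
Orbit insertion is achieved: Dec 5, 1992 + 26 days = Dec 31, 1992.
Oct 1, 1992 falls between when launch occurs (Sep 19, 1992) and when the spacecraft separates from the upper stage (Oct 2, 1992).

Launch occurs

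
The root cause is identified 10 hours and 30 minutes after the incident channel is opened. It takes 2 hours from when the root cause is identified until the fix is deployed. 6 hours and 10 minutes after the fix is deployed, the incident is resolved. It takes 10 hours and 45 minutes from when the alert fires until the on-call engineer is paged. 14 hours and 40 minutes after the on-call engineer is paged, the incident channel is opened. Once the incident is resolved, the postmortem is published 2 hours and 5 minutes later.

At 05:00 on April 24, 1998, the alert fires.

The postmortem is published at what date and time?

The alert fires: 05:00 Apr 24, 1998.
The on-call engineer is paged: 05:00 Apr 24, 1998 + 10h45m = 15:45 Apr 24, 1998.
The incident channel is opened: 15:45 Apr 24, 1998 + 14h40m = 06:25 Apr 25, 1998.
The root cause is identified: 06:25 Apr 25, 1998 + 10h30m = 16:55 Apr 25, 1998.
The fix is deployed: 16:55 Apr 25, 1998 + 2h = 18:55 Apr 25, 1998.
The incident is resolved: 18:55 Apr 25, 1998 + 6h10m = 01:05 Apr 26, 1998.
The postmortem is published: 01:05 Apr 26, 1998 + 2h05m = 03:10 Apr 26, 1998.

03:10 on April 26, 1998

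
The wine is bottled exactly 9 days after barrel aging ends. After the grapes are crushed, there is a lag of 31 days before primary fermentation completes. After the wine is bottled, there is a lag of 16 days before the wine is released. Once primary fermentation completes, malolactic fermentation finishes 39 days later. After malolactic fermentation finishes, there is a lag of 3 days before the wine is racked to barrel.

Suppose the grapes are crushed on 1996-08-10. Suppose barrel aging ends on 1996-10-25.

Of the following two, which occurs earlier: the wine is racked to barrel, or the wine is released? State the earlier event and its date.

The wine is racked to barrel — 1996-10-22

The grapes are crushed: Aug 10, 1996.
Primary fermentation completes: Aug 10, 1996 + 31 days = Sep 10, 1996.
Malolactic fermentation finishes: Sep 10, 1996 + 39 days = Oct 19, 1996.
The wine is racked to barrel: Oct 19, 1996 + 3 days = Oct 22, 1996.
Barrel aging ends: Oct 25, 1996.
The wine is bottled: Oct 25, 1996 + 9 days = Nov 3, 1996.
The wine is released: Nov 3, 1996 + 16 days = Nov 19, 1996.
Comparing: the wine is racked to barrel on Oct 22, 1996 vs the wine is released on Nov 19, 1996. Earlier: the wine is racked to barrel.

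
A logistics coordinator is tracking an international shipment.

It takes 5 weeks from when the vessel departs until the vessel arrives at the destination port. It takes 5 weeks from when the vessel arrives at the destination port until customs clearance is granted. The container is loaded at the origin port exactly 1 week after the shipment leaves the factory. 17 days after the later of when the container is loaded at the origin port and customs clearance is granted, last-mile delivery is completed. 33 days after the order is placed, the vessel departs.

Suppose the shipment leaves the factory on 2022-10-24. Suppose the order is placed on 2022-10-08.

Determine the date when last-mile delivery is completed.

The shipment leaves the factory: Oct 24, 2022.
The container is loaded at the origin port: Oct 24, 2022 + 1 week = Oct 31, 2022.
The order is placed: Oct 8, 2022.
The vessel departs: Oct 8, 2022 + 33 days = Nov 10, 2022.
The vessel arrives at the destination port: Nov 10, 2022 + 5 weeks = Dec 15, 2022.
Customs clearance is granted: Dec 15, 2022 + 5 weeks = Jan 19, 2023.
Both prerequisites met — the container is loaded at the origin port (Oct 31, 2022), customs clearance is granted (Jan 19, 2023); the later is Jan 19, 2023.
Last-mile delivery is completed: Jan 19, 2023 + 17 days = Feb 5, 2023.

2023-02-05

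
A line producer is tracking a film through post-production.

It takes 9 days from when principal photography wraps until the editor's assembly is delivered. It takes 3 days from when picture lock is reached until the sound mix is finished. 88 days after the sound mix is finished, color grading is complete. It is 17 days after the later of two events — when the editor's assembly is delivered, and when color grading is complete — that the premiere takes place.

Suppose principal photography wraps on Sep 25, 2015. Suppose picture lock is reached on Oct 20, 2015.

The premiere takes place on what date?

Feb 5, 2016

Principal photography wraps: Sep 25, 2015.
The editor's assembly is delivered: Sep 25, 2015 + 9 days = Oct 4, 2015.
Picture lock is reached: Oct 20, 2015.
The sound mix is finished: Oct 20, 2015 + 3 days = Oct 23, 2015.
Color grading is complete: Oct 23, 2015 + 88 days = Jan 19, 2016.
Both prerequisites met — the editor's assembly is delivered (Oct 4, 2015), color grading is complete (Jan 19, 2016); the later is Jan 19, 2016.
The premiere takes place: Jan 19, 2016 + 17 days = Feb 5, 2016.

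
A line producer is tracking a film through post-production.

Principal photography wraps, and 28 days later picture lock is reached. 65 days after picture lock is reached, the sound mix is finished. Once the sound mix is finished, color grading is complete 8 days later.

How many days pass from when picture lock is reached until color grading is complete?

73 days

Causal path: picture lock is reached → the sound mix is finished → color grading is complete.
Total delay along the path: 65 + 8 = 73 days.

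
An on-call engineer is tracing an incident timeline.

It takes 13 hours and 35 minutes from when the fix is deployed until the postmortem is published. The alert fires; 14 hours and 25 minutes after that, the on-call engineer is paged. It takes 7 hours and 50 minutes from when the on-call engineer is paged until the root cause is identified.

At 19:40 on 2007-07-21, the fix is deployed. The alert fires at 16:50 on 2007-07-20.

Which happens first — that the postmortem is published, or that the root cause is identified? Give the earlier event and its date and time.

The root cause is identified — 15:05 on 2007-07-21

The fix is deployed: 19:40 Jul 21, 2007.
The postmortem is published: 19:40 Jul 21, 2007 + 13h35m = 09:15 Jul 22, 2007.
The alert fires: 16:50 Jul 20, 2007.
The on-call engineer is paged: 16:50 Jul 20, 2007 + 14h25m = 07:15 Jul 21, 2007.
The root cause is identified: 07:15 Jul 21, 2007 + 7h50m = 15:05 Jul 21, 2007.
Comparing: the postmortem is published at 09:15 Jul 22, 2007 vs the root cause is identified at 15:05 Jul 21, 2007. Earlier: the root cause is identified.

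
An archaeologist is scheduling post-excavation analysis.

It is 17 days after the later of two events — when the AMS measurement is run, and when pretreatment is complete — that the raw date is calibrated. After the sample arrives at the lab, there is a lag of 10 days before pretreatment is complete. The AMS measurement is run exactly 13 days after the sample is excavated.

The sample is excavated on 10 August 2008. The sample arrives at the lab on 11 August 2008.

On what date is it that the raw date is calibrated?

The sample is excavated: Aug 10, 2008.
The AMS measurement is run: Aug 10, 2008 + 13 days = Aug 23, 2008.
The sample arrives at the lab: Aug 11, 2008.
Pretreatment is complete: Aug 11, 2008 + 10 days = Aug 21, 2008.
Both prerequisites met — the AMS measurement is run (Aug 23, 2008), pretreatment is complete (Aug 21, 2008); the later is Aug 23, 2008.
The raw date is calibrated: Aug 23, 2008 + 17 days = Sep 9, 2008.

9 September 2008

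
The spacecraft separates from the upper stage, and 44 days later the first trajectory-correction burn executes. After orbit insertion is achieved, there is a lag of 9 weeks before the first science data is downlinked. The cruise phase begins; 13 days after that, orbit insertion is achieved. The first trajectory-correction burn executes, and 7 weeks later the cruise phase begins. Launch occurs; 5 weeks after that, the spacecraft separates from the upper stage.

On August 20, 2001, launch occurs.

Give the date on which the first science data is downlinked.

Launch occurs: Aug 20, 2001.
The spacecraft separates from the upper stage: Aug 20, 2001 + 5 weeks = Sep 24, 2001.
The first trajectory-correction burn executes: Sep 24, 2001 + 44 days = Nov 7, 2001.
The cruise phase begins: Nov 7, 2001 + 7 weeks = Dec 26, 2001.
Orbit insertion is achieved: Dec 26, 2001 + 13 days = Jan 8, 2002.
The first science data is downlinked: Jan 8, 2002 + 9 weeks = Mar 12, 2002.

March 12, 2002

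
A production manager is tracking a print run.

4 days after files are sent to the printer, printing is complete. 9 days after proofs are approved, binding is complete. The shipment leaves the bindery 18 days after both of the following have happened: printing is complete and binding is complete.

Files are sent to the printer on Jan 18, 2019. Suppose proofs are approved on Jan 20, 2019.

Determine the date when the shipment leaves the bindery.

Files are sent to the printer: Jan 18, 2019.
Printing is complete: Jan 18, 2019 + 4 days = Jan 22, 2019.
Proofs are approved: Jan 20, 2019.
Binding is complete: Jan 20, 2019 + 9 days = Jan 29, 2019.
Both prerequisites met — printing is complete (Jan 22, 2019), binding is complete (Jan 29, 2019); the later is Jan 29, 2019.
The shipment leaves the bindery: Jan 29, 2019 + 18 days = Feb 16, 2019.

Feb 16, 2019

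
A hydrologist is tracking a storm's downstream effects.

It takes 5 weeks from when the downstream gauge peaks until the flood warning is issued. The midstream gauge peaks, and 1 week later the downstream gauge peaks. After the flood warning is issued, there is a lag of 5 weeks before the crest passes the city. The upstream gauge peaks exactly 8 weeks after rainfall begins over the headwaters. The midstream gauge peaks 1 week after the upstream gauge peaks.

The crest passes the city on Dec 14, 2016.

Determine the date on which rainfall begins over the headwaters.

The crest passes the city: Dec 14, 2016.
The flood warning is issued: Dec 14, 2016 − 5 weeks = Nov 9, 2016.
The downstream gauge peaks: Nov 9, 2016 − 5 weeks = Oct 5, 2016.
The midstream gauge peaks: Oct 5, 2016 − 1 week = Sep 28, 2016.
The upstream gauge peaks: Sep 28, 2016 − 1 week = Sep 21, 2016.
Rainfall begins over the headwaters: Sep 21, 2016 − 8 weeks = Jul 27, 2016.

Jul 27, 2016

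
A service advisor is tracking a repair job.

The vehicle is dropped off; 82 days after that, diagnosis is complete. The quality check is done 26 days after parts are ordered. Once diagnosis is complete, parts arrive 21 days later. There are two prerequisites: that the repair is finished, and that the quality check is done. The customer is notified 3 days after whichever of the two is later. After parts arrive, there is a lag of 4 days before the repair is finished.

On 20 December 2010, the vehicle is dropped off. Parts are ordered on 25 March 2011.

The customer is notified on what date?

23 April 2011

The vehicle is dropped off: Dec 20, 2010.
Diagnosis is complete: Dec 20, 2010 + 82 days = Mar 12, 2011.
Parts arrive: Mar 12, 2011 + 21 days = Apr 2, 2011.
The repair is finished: Apr 2, 2011 + 4 days = Apr 6, 2011.
Parts are ordered: Mar 25, 2011.
The quality check is done: Mar 25, 2011 + 26 days = Apr 20, 2011.
Both prerequisites met — the repair is finished (Apr 6, 2011), the quality check is done (Apr 20, 2011); the later is Apr 20, 2011.
The customer is notified: Apr 20, 2011 + 3 days = Apr 23, 2011.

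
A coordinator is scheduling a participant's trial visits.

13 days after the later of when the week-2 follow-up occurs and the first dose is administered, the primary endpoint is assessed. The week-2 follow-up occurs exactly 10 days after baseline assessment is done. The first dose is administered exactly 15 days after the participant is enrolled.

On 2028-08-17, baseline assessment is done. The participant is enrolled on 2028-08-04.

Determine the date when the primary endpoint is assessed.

Baseline assessment is done: Aug 17, 2028.
The week-2 follow-up occurs: Aug 17, 2028 + 10 days = Aug 27, 2028.
The participant is enrolled: Aug 4, 2028.
The first dose is administered: Aug 4, 2028 + 15 days = Aug 19, 2028.
Both prerequisites met — the week-2 follow-up occurs (Aug 27, 2028), the first dose is administered (Aug 19, 2028); the later is Aug 27, 2028.
The primary endpoint is assessed: Aug 27, 2028 + 13 days = Sep 9, 2028.

2028-09-09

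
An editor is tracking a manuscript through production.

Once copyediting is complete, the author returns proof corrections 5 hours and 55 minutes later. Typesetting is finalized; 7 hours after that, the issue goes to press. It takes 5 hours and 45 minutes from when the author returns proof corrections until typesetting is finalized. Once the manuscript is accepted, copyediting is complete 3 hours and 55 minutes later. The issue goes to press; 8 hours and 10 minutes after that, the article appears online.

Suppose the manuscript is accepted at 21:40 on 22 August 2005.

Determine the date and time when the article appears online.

04:25 on 24 August 2005

The manuscript is accepted: 21:40 Aug 22, 2005.
Copyediting is complete: 21:40 Aug 22, 2005 + 3h55m = 01:35 Aug 23, 2005.
The author returns proof corrections: 01:35 Aug 23, 2005 + 5h55m = 07:30 Aug 23, 2005.
Typesetting is finalized: 07:30 Aug 23, 2005 + 5h45m = 13:15 Aug 23, 2005.
The issue goes to press: 13:15 Aug 23, 2005 + 7h = 20:15 Aug 23, 2005.
The article appears online: 20:15 Aug 23, 2005 + 8h10m = 04:25 Aug 24, 2005.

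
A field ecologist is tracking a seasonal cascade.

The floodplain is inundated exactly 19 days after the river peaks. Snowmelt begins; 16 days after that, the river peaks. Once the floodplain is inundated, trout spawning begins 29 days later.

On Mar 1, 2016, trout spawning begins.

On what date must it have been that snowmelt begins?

Dec 28, 2015

Trout spawning begins: Mar 1, 2016.
The floodplain is inundated: Mar 1, 2016 − 29 days = Feb 1, 2016.
The river peaks: Feb 1, 2016 − 19 days = Jan 13, 2016.
Snowmelt begins: Jan 13, 2016 − 16 days = Dec 28, 2015.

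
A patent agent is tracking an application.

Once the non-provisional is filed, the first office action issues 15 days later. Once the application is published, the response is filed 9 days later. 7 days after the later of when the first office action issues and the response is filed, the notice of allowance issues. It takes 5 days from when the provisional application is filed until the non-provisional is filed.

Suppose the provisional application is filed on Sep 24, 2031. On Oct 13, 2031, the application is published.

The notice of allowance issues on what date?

The provisional application is filed: Sep 24, 2031.
The non-provisional is filed: Sep 24, 2031 + 5 days = Sep 29, 2031.
The first office action issues: Sep 29, 2031 + 15 days = Oct 14, 2031.
The application is published: Oct 13, 2031.
The response is filed: Oct 13, 2031 + 9 days = Oct 22, 2031.
Both prerequisites met — the first office action issues (Oct 14, 2031), the response is filed (Oct 22, 2031); the later is Oct 22, 2031.
The notice of allowance issues: Oct 22, 2031 + 7 days = Oct 29, 2031.

Oct 29, 2031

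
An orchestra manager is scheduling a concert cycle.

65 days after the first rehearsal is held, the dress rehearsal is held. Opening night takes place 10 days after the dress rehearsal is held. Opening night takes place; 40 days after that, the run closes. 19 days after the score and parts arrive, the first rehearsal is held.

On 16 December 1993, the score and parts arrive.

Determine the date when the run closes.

The score and parts arrive: Dec 16, 1993.
The first rehearsal is held: Dec 16, 1993 + 19 days = Jan 4, 1994.
The dress rehearsal is held: Jan 4, 1994 + 65 days = Mar 10, 1994.
Opening night takes place: Mar 10, 1994 + 10 days = Mar 20, 1994.
The run closes: Mar 20, 1994 + 40 days = Apr 29, 1994.

29 April 1994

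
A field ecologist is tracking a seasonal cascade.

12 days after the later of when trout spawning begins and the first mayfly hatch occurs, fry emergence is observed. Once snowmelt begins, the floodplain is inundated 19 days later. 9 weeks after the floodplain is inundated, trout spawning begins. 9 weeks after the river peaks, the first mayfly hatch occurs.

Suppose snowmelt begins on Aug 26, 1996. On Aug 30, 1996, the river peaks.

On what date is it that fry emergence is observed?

Nov 28, 1996

Snowmelt begins: Aug 26, 1996.
The floodplain is inundated: Aug 26, 1996 + 19 days = Sep 14, 1996.
Trout spawning begins: Sep 14, 1996 + 9 weeks = Nov 16, 1996.
The river peaks: Aug 30, 1996.
The first mayfly hatch occurs: Aug 30, 1996 + 9 weeks = Nov 1, 1996.
Both prerequisites met — trout spawning begins (Nov 16, 1996), the first mayfly hatch occurs (Nov 1, 1996); the later is Nov 16, 1996.
Fry emergence is observed: Nov 16, 1996 + 12 days = Nov 28, 1996.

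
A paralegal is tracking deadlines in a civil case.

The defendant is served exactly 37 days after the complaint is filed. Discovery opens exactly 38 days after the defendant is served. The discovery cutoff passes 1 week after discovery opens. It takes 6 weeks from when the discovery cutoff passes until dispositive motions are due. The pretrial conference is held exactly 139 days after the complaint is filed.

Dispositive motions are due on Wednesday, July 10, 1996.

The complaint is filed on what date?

Dispositive motions are due: Jul 10, 1996.
The discovery cutoff passes: Jul 10, 1996 − 6 weeks = May 29, 1996.
Discovery opens: May 29, 1996 − 1 week = May 22, 1996.
The defendant is served: May 22, 1996 − 38 days = Apr 14, 1996.
The complaint is filed: Apr 14, 1996 − 37 days = Mar 8, 1996.

Friday, March 8, 1996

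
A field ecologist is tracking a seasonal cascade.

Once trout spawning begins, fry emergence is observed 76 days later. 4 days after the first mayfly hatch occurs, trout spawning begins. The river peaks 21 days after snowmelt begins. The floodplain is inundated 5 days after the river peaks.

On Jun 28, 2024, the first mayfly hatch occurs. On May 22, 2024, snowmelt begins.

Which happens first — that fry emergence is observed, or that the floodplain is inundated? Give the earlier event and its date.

The first mayfly hatch occurs: Jun 28, 2024.
Trout spawning begins: Jun 28, 2024 + 4 days = Jul 2, 2024.
Fry emergence is observed: Jul 2, 2024 + 76 days = Sep 16, 2024.
Snowmelt begins: May 22, 2024.
The river peaks: May 22, 2024 + 21 days = Jun 12, 2024.
The floodplain is inundated: Jun 12, 2024 + 5 days = Jun 17, 2024.
Comparing: fry emergence is observed on Sep 16, 2024 vs the floodplain is inundated on Jun 17, 2024. Earlier: the floodplain is inundated.

The floodplain is inundated — Jun 17, 2024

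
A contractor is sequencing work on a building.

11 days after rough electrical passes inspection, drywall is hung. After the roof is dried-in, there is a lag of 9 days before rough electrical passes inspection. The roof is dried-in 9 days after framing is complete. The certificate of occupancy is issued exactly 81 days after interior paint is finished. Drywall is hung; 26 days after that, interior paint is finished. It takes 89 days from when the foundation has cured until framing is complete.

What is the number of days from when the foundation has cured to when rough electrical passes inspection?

107 days

Causal path: the foundation has cured → framing is complete → the roof is dried-in → rough electrical passes inspection.
Total delay along the path: 89 + 9 + 9 = 107 days.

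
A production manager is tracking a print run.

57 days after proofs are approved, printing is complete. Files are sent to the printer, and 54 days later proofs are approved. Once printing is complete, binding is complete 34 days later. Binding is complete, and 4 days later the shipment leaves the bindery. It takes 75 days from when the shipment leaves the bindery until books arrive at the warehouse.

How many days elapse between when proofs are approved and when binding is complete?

91 days

Causal path: proofs are approved → printing is complete → binding is complete.
Total delay along the path: 57 + 34 = 91 days.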